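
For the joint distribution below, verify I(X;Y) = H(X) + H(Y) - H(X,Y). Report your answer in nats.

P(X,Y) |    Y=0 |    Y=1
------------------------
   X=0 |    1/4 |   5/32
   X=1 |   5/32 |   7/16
I(X;Y) = 0.0626 nats

Mutual information has multiple equivalent forms:
- I(X;Y) = H(X) - H(X|Y)
- I(X;Y) = H(Y) - H(Y|X)
- I(X;Y) = H(X) + H(Y) - H(X,Y)

Computing all quantities:
H(X) = 0.6755, H(Y) = 0.6755, H(X,Y) = 1.2883
H(X|Y) = 0.6129, H(Y|X) = 0.6129

Verification:
H(X) - H(X|Y) = 0.6755 - 0.6129 = 0.0626
H(Y) - H(Y|X) = 0.6755 - 0.6129 = 0.0626
H(X) + H(Y) - H(X,Y) = 0.6755 + 0.6755 - 1.2883 = 0.0626

All forms give I(X;Y) = 0.0626 nats. ✓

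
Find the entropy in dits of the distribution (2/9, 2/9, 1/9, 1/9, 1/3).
0.6614 dits

Shannon entropy is H(X) = -Σ p(x) log p(x).

For P = (2/9, 2/9, 1/9, 1/9, 1/3):
H = -2/9 × log_10(2/9) -2/9 × log_10(2/9) -1/9 × log_10(1/9) -1/9 × log_10(1/9) -1/3 × log_10(1/3)
H = 0.6614 dits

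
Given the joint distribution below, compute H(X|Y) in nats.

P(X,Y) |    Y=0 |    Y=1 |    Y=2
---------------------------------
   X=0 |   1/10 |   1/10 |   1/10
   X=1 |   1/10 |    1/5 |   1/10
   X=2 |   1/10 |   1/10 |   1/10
1.0751 nats

Using the chain rule: H(X|Y) = H(X,Y) - H(Y)

First, compute H(X,Y) = 2.1640 nats

Marginal P(Y) = (3/10, 2/5, 3/10)
H(Y) = 1.0889 nats

H(X|Y) = H(X,Y) - H(Y) = 2.1640 - 1.0889 = 1.0751 nats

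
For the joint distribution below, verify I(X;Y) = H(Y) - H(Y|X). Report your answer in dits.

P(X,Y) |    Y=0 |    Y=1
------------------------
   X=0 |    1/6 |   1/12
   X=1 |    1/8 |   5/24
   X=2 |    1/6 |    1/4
I(X;Y) = 0.0129 dits

Mutual information has multiple equivalent forms:
- I(X;Y) = H(X) - H(X|Y)
- I(X;Y) = H(Y) - H(Y|X)
- I(X;Y) = H(X) + H(Y) - H(X,Y)

Computing all quantities:
H(X) = 0.4680, H(Y) = 0.2995, H(X,Y) = 0.7546
H(X|Y) = 0.4551, H(Y|X) = 0.2867

Verification:
H(X) - H(X|Y) = 0.4680 - 0.4551 = 0.0129
H(Y) - H(Y|X) = 0.2995 - 0.2867 = 0.0129
H(X) + H(Y) - H(X,Y) = 0.4680 + 0.2995 - 0.7546 = 0.0129

All forms give I(X;Y) = 0.0129 dits. ✓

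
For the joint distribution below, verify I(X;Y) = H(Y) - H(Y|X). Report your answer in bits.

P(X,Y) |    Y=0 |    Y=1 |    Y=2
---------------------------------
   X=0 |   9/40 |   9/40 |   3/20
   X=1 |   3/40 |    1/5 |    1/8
I(X;Y) = 0.0303 bits

Mutual information has multiple equivalent forms:
- I(X;Y) = H(X) - H(X|Y)
- I(X;Y) = H(Y) - H(Y|X)
- I(X;Y) = H(X) + H(Y) - H(X,Y)

Computing all quantities:
H(X) = 0.9710, H(Y) = 1.5579, H(X,Y) = 2.4986
H(X|Y) = 0.9407, H(Y|X) = 1.5277

Verification:
H(X) - H(X|Y) = 0.9710 - 0.9407 = 0.0303
H(Y) - H(Y|X) = 1.5579 - 1.5277 = 0.0303
H(X) + H(Y) - H(X,Y) = 0.9710 + 1.5579 - 2.4986 = 0.0303

All forms give I(X;Y) = 0.0303 bits. ✓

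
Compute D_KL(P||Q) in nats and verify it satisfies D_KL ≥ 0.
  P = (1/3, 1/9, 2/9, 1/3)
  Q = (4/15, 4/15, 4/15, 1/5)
0.1069 nats

KL divergence satisfies the Gibbs inequality: D_KL(P||Q) ≥ 0 for all distributions P, Q.

D_KL(P||Q) = Σ p(x) log(p(x)/q(x))
Term by term:
  x=0: 1/3 × log_e[(1/3)/(4/15)] = 0.0744
  x=1: 1/9 × log_e[(1/9)/(4/15)] = -0.0973
  x=2: 2/9 × log_e[(2/9)/(4/15)] = -0.0405
  x=3: 1/3 × log_e[(1/3)/(1/5)] = 0.1703
D_KL(P||Q) = 0.1069 nats

D_KL(P||Q) = 0.1069 ≥ 0 ✓

This non-negativity is a fundamental property: relative entropy cannot be negative because it measures how different Q is from P.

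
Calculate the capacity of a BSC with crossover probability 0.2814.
0.1426 bits

For a binary symmetric channel (BSC) with error probability p:
Capacity C = 1 - H(p) bits per symbol

where H(p) = -p log₂(p) - (1-p) log₂(1-p) is the binary entropy function.

H(0.2814) = 0.8574 bits
C = 1 - 0.8574 = 0.1426 bits per symbol

This means we can reliably transmit up to 0.1426 bits of information per channel use.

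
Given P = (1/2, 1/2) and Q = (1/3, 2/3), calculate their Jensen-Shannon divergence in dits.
0.0062 dits

Jensen-Shannon divergence is:
JSD(P||Q) = 0.5 × D_KL(P||M) + 0.5 × D_KL(Q||M)
where M = 0.5 × (P + Q) is the mixture distribution.

M = 0.5 × (1/2, 1/2) + 0.5 × (1/3, 2/3) = (5/12, 7/12)

D_KL(P||M) = 0.0061 dits
D_KL(Q||M) = 0.0064 dits

JSD(P||Q) = 0.5 × 0.0061 + 0.5 × 0.0064 = 0.0062 dits

Unlike KL divergence, JSD is symmetric and bounded: 0 ≤ JSD ≤ log(2).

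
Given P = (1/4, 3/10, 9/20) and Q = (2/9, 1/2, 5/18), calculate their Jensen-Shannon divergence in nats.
0.0233 nats

Jensen-Shannon divergence is:
JSD(P||Q) = 0.5 × D_KL(P||M) + 0.5 × D_KL(Q||M)
where M = 0.5 × (P + Q) is the mixture distribution.

M = 0.5 × (1/4, 3/10, 9/20) + 0.5 × (2/9, 1/2, 5/18) = (0.236111, 2/5, 0.363889)

D_KL(P||M) = 0.0236 nats
D_KL(Q||M) = 0.0231 nats

JSD(P||Q) = 0.5 × 0.0236 + 0.5 × 0.0231 = 0.0233 nats

Unlike KL divergence, JSD is symmetric and bounded: 0 ≤ JSD ≤ log(2).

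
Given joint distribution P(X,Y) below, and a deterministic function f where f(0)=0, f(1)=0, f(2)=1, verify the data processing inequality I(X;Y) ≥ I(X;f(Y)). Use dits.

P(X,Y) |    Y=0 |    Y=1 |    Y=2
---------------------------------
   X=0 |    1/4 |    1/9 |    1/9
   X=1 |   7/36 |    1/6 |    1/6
I(X;Y) = 0.0057, I(X;f(Y)) = 0.0018, inequality holds: 0.0057 ≥ 0.0018

Data Processing Inequality: For any Markov chain X → Y → Z, we have I(X;Y) ≥ I(X;Z).

Here Z = f(Y) is a deterministic function of Y, forming X → Y → Z.

Original I(X;Y) = 0.0057 dits

After applying f:
P(X,Z) where Z=f(Y):
- P(X,Z=0) = P(X,Y=0) + P(X,Y=1)
- P(X,Z=1) = P(X,Y=2)

I(X;Z) = I(X;f(Y)) = 0.0018 dits

Verification: 0.0057 ≥ 0.0018 ✓

Information cannot be created by processing; the function f can only lose information about X.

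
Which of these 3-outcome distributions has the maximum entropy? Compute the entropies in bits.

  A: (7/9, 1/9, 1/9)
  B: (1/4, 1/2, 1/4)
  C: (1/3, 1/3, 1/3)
C

For a discrete distribution over n outcomes, entropy is maximized by the uniform distribution.

Computing entropies:
H(A) = 0.9864 bits
H(B) = 1.5000 bits
H(C) = 1.5850 bits

The uniform distribution (where all probabilities equal 1/3) achieves the maximum entropy of log_2(3) = 1.5850 bits.

Distribution C has the highest entropy.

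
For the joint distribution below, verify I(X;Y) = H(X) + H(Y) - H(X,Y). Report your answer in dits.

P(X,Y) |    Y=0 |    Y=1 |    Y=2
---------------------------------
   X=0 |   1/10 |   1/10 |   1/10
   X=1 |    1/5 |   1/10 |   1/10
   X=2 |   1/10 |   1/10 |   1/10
I(X;Y) = 0.0060 dits

Mutual information has multiple equivalent forms:
- I(X;Y) = H(X) - H(X|Y)
- I(X;Y) = H(Y) - H(Y|X)
- I(X;Y) = H(X) + H(Y) - H(X,Y)

Computing all quantities:
H(X) = 0.4729, H(Y) = 0.4729, H(X,Y) = 0.9398
H(X|Y) = 0.4669, H(Y|X) = 0.4669

Verification:
H(X) - H(X|Y) = 0.4729 - 0.4669 = 0.0060
H(Y) - H(Y|X) = 0.4729 - 0.4669 = 0.0060
H(X) + H(Y) - H(X,Y) = 0.4729 + 0.4729 - 0.9398 = 0.0060

All forms give I(X;Y) = 0.0060 dits. ✓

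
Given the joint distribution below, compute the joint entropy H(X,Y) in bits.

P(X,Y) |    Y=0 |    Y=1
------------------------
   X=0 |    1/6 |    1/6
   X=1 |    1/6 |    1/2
1.7925 bits

Joint entropy is H(X,Y) = -Σ_{x,y} p(x,y) log p(x,y).

Summing over all non-zero entries:
H(X,Y) = -[1/6·log_2(1/6) + 1/6·log_2(1/6) + 1/6·log_2(1/6) + 1/2·log_2(1/2)]
H(X,Y) = 1.7925 bits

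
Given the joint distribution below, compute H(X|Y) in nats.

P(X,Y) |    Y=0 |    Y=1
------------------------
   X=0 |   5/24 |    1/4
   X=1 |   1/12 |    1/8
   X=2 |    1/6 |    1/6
1.0480 nats

Using the chain rule: H(X|Y) = H(X,Y) - H(Y)

First, compute H(X,Y) = 1.7376 nats

Marginal P(Y) = (11/24, 13/24)
H(Y) = 0.6897 nats

H(X|Y) = H(X,Y) - H(Y) = 1.7376 - 0.6897 = 1.0480 nats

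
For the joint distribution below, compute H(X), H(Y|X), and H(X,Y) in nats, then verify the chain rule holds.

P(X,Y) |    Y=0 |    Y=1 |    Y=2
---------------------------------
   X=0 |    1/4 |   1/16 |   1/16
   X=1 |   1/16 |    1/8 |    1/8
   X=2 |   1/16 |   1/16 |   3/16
H(X,Y) = 2.0467, H(X) = 1.0948, H(Y|X) = 0.9520 (all in nats)

Chain rule: H(X,Y) = H(X) + H(Y|X)

Left side — joint entropy directly:
H(X,Y) = -Σ p(x,y) log p(x,y) = 2.0467 nats

Right side — compute H(Y|X) from the conditional distributions:
P(X) = (3/8, 5/16, 5/16), so H(X) = 1.0948 nats
H(Y|X) = Σ_x P(X=x) · H(Y|X=x):
  P(Y|X=0) = (2/3, 1/6, 1/6), H(Y|X=0) = 0.8676, weight P(X=0) = 3/8
  P(Y|X=1) = (1/5, 2/5, 2/5), H(Y|X=1) = 1.0549, weight P(X=1) = 5/16
  P(Y|X=2) = (1/5, 1/5, 3/5), H(Y|X=2) = 0.9503, weight P(X=2) = 5/16
H(Y|X) = 0.9520 nats

H(X) + H(Y|X) = 1.0948 + 0.9520 = 2.0467 nats

Both sides equal 2.0467 nats. ✓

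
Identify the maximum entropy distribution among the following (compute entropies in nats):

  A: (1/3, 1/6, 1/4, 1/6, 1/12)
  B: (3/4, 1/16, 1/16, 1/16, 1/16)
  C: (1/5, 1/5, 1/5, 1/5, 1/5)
C

For a discrete distribution over n outcomes, entropy is maximized by the uniform distribution.

Computing entropies:
H(A) = 1.5171 nats
H(B) = 0.9089 nats
H(C) = 1.6094 nats

The uniform distribution (where all probabilities equal 1/5) achieves the maximum entropy of log_e(5) = 1.6094 nats.

Distribution C has the highest entropy.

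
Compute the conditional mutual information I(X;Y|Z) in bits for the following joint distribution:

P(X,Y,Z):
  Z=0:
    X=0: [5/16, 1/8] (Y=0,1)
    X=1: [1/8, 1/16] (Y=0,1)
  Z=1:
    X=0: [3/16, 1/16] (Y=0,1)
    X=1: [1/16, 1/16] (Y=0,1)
0.0176 bits

Conditional mutual information: I(X;Y|Z) = H(X|Z) + H(Y|Z) - H(X,Y|Z)

H(Z) = 0.9544
H(X,Z) = 1.8496 → H(X|Z) = 0.8952
H(Y,Z) = 1.8496 → H(Y|Z) = 0.8952
H(X,Y,Z) = 2.7272 → H(X,Y|Z) = 1.7728

I(X;Y|Z) = 0.8952 + 0.8952 - 1.7728 = 0.0176 bits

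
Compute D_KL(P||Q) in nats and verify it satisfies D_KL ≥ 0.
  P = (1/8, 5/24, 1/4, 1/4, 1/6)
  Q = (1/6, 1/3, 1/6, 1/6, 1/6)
0.0689 nats

KL divergence satisfies the Gibbs inequality: D_KL(P||Q) ≥ 0 for all distributions P, Q.

D_KL(P||Q) = Σ p(x) log(p(x)/q(x))
Term by term:
  x=0: 1/8 × log_e[(1/8)/(1/6)] = -0.0360
  x=1: 5/24 × log_e[(5/24)/(1/3)] = -0.0979
  x=2: 1/4 × log_e[(1/4)/(1/6)] = 0.1014
  x=3: 1/4 × log_e[(1/4)/(1/6)] = 0.1014
  x=4: 1/6 × log_e[(1/6)/(1/6)] = 0.0000
D_KL(P||Q) = 0.0689 nats

D_KL(P||Q) = 0.0689 ≥ 0 ✓

This non-negativity is a fundamental property: relative entropy cannot be negative because it measures how different Q is from P.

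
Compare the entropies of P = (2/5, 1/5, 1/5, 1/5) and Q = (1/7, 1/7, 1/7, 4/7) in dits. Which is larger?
P

Computing entropies in dits:
H(P) = 0.5786
H(Q) = 0.5011

Distribution P has higher entropy.

Intuition: The distribution closer to uniform (more spread out) has higher entropy.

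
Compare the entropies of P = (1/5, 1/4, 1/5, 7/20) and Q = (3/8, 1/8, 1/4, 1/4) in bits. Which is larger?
P

Computing entropies in bits:
H(P) = 1.9589
H(Q) = 1.9056

Distribution P has higher entropy.

Intuition: The distribution closer to uniform (more spread out) has higher entropy.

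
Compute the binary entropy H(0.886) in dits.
0.1541 dits

The binary entropy function is:
H(p) = -p log(p) - (1-p) log(1-p)

H(0.886) = -0.886 × log_10(0.886) - 0.114 × log_10(0.114)
H(0.886) = 0.1541 dits

Note: Binary entropy is maximized at p=0.5 (H=1 bit) and minimized at p=0 or p=1 (H=0).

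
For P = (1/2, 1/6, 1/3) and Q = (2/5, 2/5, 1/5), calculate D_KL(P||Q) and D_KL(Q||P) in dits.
D_KL(P||Q) = 0.0590, D_KL(Q||P) = 0.0690

KL divergence is not symmetric: D_KL(P||Q) ≠ D_KL(Q||P) in general.

D_KL(P||Q) = 0.0590 dits
D_KL(Q||P) = 0.0690 dits

No, they are not equal!

This asymmetry is why KL divergence is not a true distance metric.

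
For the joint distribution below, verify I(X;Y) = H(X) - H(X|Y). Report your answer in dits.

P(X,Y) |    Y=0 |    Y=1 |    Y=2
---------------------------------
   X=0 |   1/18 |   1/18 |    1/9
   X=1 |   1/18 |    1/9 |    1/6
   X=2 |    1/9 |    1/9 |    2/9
I(X;Y) = 0.0028 dits

Mutual information has multiple equivalent forms:
- I(X;Y) = H(X) - H(X|Y)
- I(X;Y) = H(Y) - H(Y|X)
- I(X;Y) = H(X) + H(Y) - H(X,Y)

Computing all quantities:
H(X) = 0.4607, H(Y) = 0.4502, H(X,Y) = 0.9082
H(X|Y) = 0.4580, H(Y|X) = 0.4474

Verification:
H(X) - H(X|Y) = 0.4607 - 0.4580 = 0.0028
H(Y) - H(Y|X) = 0.4502 - 0.4474 = 0.0028
H(X) + H(Y) - H(X,Y) = 0.4607 + 0.4502 - 0.9082 = 0.0028

All forms give I(X;Y) = 0.0028 dits. ✓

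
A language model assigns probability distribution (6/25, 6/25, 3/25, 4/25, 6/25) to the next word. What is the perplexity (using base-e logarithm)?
4.8316

Perplexity is e^H (or exp(H) for natural log).

First, H = -Σ p log p = 1.5752 nats
Perplexity = e^1.5752 = 4.8316

Interpretation: The model's uncertainty is equivalent to choosing uniformly among 4.8 options.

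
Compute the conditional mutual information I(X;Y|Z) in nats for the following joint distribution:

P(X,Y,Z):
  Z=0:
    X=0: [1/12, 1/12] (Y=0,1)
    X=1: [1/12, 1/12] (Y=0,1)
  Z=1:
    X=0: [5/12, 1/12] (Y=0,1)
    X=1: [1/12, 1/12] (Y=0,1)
0.0341 nats

Conditional mutual information: I(X;Y|Z) = H(X|Z) + H(Y|Z) - H(X,Y|Z)

H(Z) = 0.6365
H(X,Z) = 1.2425 → H(X|Z) = 0.6059
H(Y,Z) = 1.2425 → H(Y|Z) = 0.6059
H(X,Y,Z) = 1.8143 → H(X,Y|Z) = 1.1778

I(X;Y|Z) = 0.6059 + 0.6059 - 1.1778 = 0.0341 nats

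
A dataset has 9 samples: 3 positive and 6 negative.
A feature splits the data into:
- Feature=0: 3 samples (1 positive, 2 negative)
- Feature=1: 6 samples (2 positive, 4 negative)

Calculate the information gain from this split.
0.0000 bits

Information Gain = H(Y) - H(Y|Feature)

Before split:
P(positive) = 3/9 = 0.3333
H(Y) = 0.9183 bits

After split:
Feature=0: H = 0.9183 bits (weight = 3/9)
Feature=1: H = 0.9183 bits (weight = 6/9)
H(Y|Feature) = (3/9)×0.9183 + (6/9)×0.9183 = 0.9183 bits

Information Gain = 0.9183 - 0.9183 = 0.0000 bits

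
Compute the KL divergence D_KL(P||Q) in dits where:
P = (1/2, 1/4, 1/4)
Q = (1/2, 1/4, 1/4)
0.0000 dits

KL divergence: D_KL(P||Q) = Σ p(x) log(p(x)/q(x))

Computing term by term:
  x=0: 1/2 × log_10[(1/2)/(1/2)] = 1/2 × 0.0000 = 0.0000
  x=1: 1/4 × log_10[(1/4)/(1/4)] = 1/4 × 0.0000 = 0.0000
  x=2: 1/4 × log_10[(1/4)/(1/4)] = 1/4 × 0.0000 = 0.0000

D_KL(P||Q) = 0.0000 dits

Note: KL divergence is always non-negative and equals 0 iff P = Q.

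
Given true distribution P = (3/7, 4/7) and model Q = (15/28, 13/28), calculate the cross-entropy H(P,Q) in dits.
0.3066 dits

Cross-entropy: H(P,Q) = -Σ p(x) log q(x)

Alternatively: H(P,Q) = H(P) + D_KL(P||Q)
H(P) = 0.2966 dits
D_KL(P||Q) = 0.0100 dits

H(P,Q) = 0.2966 + 0.0100 = 0.3066 dits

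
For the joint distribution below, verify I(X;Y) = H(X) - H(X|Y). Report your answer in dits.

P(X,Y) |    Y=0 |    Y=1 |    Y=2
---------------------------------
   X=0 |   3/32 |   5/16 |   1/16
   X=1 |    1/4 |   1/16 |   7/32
I(X;Y) = 0.0746 dits

Mutual information has multiple equivalent forms:
- I(X;Y) = H(X) - H(X|Y)
- I(X;Y) = H(Y) - H(Y|X)
- I(X;Y) = H(X) + H(Y) - H(X,Y)

Computing all quantities:
H(X) = 0.3002, H(Y) = 0.4741, H(X,Y) = 0.6997
H(X|Y) = 0.2256, H(Y|X) = 0.3995

Verification:
H(X) - H(X|Y) = 0.3002 - 0.2256 = 0.0746
H(Y) - H(Y|X) = 0.4741 - 0.3995 = 0.0746
H(X) + H(Y) - H(X,Y) = 0.3002 + 0.4741 - 0.6997 = 0.0746

All forms give I(X;Y) = 0.0746 dits. ✓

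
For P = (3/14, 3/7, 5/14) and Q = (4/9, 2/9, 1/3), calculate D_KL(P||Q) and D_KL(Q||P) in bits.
D_KL(P||Q) = 0.2161, D_KL(Q||P) = 0.2240

KL divergence is not symmetric: D_KL(P||Q) ≠ D_KL(Q||P) in general.

D_KL(P||Q) = 0.2161 bits
D_KL(Q||P) = 0.2240 bits

No, they are not equal!

This asymmetry is why KL divergence is not a true distance metric.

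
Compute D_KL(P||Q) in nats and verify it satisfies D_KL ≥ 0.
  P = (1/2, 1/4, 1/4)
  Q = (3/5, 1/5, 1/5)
0.0204 nats

KL divergence satisfies the Gibbs inequality: D_KL(P||Q) ≥ 0 for all distributions P, Q.

D_KL(P||Q) = Σ p(x) log(p(x)/q(x))
Term by term:
  x=0: 1/2 × log_e[(1/2)/(3/5)] = -0.0912
  x=1: 1/4 × log_e[(1/4)/(1/5)] = 0.0558
  x=2: 1/4 × log_e[(1/4)/(1/5)] = 0.0558
D_KL(P||Q) = 0.0204 nats

D_KL(P||Q) = 0.0204 ≥ 0 ✓

This non-negativity is a fundamental property: relative entropy cannot be negative because it measures how different Q is from P.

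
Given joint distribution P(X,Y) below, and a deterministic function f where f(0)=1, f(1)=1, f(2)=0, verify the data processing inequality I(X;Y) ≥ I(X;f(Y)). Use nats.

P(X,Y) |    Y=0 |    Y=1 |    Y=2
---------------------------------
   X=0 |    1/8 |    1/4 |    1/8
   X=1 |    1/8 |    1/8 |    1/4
I(X;Y) = 0.0425, I(X;f(Y)) = 0.0338, inequality holds: 0.0425 ≥ 0.0338

Data Processing Inequality: For any Markov chain X → Y → Z, we have I(X;Y) ≥ I(X;Z).

Here Z = f(Y) is a deterministic function of Y, forming X → Y → Z.

Original I(X;Y) = 0.0425 nats

After applying f:
P(X,Z) where Z=f(Y):
- P(X,Z=0) = P(X,Y=2)
- P(X,Z=1) = P(X,Y=0) + P(X,Y=1)

I(X;Z) = I(X;f(Y)) = 0.0338 nats

Verification: 0.0425 ≥ 0.0338 ✓

Information cannot be created by processing; the function f can only lose information about X.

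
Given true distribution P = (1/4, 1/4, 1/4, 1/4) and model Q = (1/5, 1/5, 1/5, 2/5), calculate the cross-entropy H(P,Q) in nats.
1.4362 nats

Cross-entropy: H(P,Q) = -Σ p(x) log q(x)

Alternatively: H(P,Q) = H(P) + D_KL(P||Q)
H(P) = 1.3863 nats
D_KL(P||Q) = 0.0499 nats

H(P,Q) = 1.3863 + 0.0499 = 1.4362 nats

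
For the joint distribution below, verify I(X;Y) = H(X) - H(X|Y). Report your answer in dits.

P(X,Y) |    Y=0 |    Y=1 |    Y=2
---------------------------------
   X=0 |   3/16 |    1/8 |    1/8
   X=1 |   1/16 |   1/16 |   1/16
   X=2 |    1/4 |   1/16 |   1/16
I(X;Y) = 0.0158 dits

Mutual information has multiple equivalent forms:
- I(X;Y) = H(X) - H(X|Y)
- I(X;Y) = H(Y) - H(Y|X)
- I(X;Y) = H(X) + H(Y) - H(X,Y)

Computing all quantities:
H(X) = 0.4531, H(Y) = 0.4515, H(X,Y) = 0.8889
H(X|Y) = 0.4373, H(Y|X) = 0.4358

Verification:
H(X) - H(X|Y) = 0.4531 - 0.4373 = 0.0158
H(Y) - H(Y|X) = 0.4515 - 0.4358 = 0.0158
H(X) + H(Y) - H(X,Y) = 0.4531 + 0.4515 - 0.8889 = 0.0158

All forms give I(X;Y) = 0.0158 dits. ✓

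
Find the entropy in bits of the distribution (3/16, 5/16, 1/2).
1.4772 bits

Shannon entropy is H(X) = -Σ p(x) log p(x).

For P = (3/16, 5/16, 1/2):
H = -3/16 × log_2(3/16) -5/16 × log_2(5/16) -1/2 × log_2(1/2)
H = 1.4772 bits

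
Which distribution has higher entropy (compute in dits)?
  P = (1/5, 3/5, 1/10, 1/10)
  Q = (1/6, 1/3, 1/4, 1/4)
Q

Computing entropies in dits:
H(P) = 0.4729
H(Q) = 0.5898

Distribution Q has higher entropy.

Intuition: The distribution closer to uniform (more spread out) has higher entropy.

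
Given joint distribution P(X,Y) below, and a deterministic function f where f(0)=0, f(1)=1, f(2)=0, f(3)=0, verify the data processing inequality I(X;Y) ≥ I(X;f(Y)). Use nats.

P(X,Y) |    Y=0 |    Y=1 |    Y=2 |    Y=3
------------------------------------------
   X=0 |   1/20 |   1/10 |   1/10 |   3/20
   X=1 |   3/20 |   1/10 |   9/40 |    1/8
I(X;Y) = 0.0318, I(X;f(Y)) = 0.0051, inequality holds: 0.0318 ≥ 0.0051

Data Processing Inequality: For any Markov chain X → Y → Z, we have I(X;Y) ≥ I(X;Z).

Here Z = f(Y) is a deterministic function of Y, forming X → Y → Z.

Original I(X;Y) = 0.0318 nats

After applying f:
P(X,Z) where Z=f(Y):
- P(X,Z=0) = P(X,Y=0) + P(X,Y=2) + P(X,Y=3)
- P(X,Z=1) = P(X,Y=1)

I(X;Z) = I(X;f(Y)) = 0.0051 nats

Verification: 0.0318 ≥ 0.0051 ✓

Information cannot be created by processing; the function f can only lose information about X.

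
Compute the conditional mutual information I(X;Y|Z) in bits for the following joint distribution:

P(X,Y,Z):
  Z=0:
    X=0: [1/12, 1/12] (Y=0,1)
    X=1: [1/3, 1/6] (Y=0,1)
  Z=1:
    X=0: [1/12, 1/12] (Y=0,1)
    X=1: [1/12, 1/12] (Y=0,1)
0.0105 bits

Conditional mutual information: I(X;Y|Z) = H(X|Z) + H(Y|Z) - H(X,Y|Z)

H(Z) = 0.9183
H(X,Z) = 1.7925 → H(X|Z) = 0.8742
H(Y,Z) = 1.8879 → H(Y|Z) = 0.9696
H(X,Y,Z) = 2.7516 → H(X,Y|Z) = 1.8333

I(X;Y|Z) = 0.8742 + 0.9696 - 1.8333 = 0.0105 bits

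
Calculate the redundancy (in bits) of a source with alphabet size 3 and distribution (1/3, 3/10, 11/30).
0.0048 bits

Redundancy measures how far a source is from maximum entropy:
R = H_max - H(X)

Maximum entropy for 3 symbols: H_max = log_2(3) = 1.5850 bits
Actual entropy: H(X) = 1.5801 bits
Redundancy: R = 1.5850 - 1.5801 = 0.0048 bits

This redundancy represents potential for compression: the source could be compressed by 0.0048 bits per symbol.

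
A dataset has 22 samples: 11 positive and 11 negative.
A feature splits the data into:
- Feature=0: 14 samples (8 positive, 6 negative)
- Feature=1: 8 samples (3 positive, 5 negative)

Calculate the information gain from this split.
0.0260 bits

Information Gain = H(Y) - H(Y|Feature)

Before split:
P(positive) = 11/22 = 0.5000
H(Y) = 1.0000 bits

After split:
Feature=0: H = 0.9852 bits (weight = 14/22)
Feature=1: H = 0.9544 bits (weight = 8/22)
H(Y|Feature) = (14/22)×0.9852 + (8/22)×0.9544 = 0.9740 bits

Information Gain = 1.0000 - 0.9740 = 0.0260 bits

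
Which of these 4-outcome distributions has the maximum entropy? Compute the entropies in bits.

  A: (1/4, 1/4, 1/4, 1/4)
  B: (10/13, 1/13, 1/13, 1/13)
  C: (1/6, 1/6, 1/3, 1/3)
A

For a discrete distribution over n outcomes, entropy is maximized by the uniform distribution.

Computing entropies:
H(A) = 2.0000 bits
H(B) = 1.1451 bits
H(C) = 1.9183 bits

The uniform distribution (where all probabilities equal 1/4) achieves the maximum entropy of log_2(4) = 2.0000 bits.

Distribution A has the highest entropy.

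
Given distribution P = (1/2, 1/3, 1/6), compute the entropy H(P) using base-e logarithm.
1.0114 nats

Shannon entropy is H(X) = -Σ p(x) log p(x).

For P = (1/2, 1/3, 1/6):
H = -1/2 × log_e(1/2) -1/3 × log_e(1/3) -1/6 × log_e(1/6)
H = 1.0114 nats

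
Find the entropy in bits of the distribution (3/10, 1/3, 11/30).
1.5801 bits

Shannon entropy is H(X) = -Σ p(x) log p(x).

For P = (3/10, 1/3, 11/30):
H = -3/10 × log_2(3/10) -1/3 × log_2(1/3) -11/30 × log_2(11/30)
H = 1.5801 bits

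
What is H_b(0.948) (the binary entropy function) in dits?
0.0888 dits

The binary entropy function is:
H(p) = -p log(p) - (1-p) log(1-p)

H(0.948) = -0.948 × log_10(0.948) - 0.052 × log_10(0.052)
H(0.948) = 0.0888 dits

Note: Binary entropy is maximized at p=0.5 (H=1 bit) and minimized at p=0 or p=1 (H=0).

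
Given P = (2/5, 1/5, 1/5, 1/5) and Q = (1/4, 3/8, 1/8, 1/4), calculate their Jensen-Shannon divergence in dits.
0.0122 dits

Jensen-Shannon divergence is:
JSD(P||Q) = 0.5 × D_KL(P||M) + 0.5 × D_KL(Q||M)
where M = 0.5 × (P + Q) is the mixture distribution.

M = 0.5 × (2/5, 1/5, 1/5, 1/5) + 0.5 × (1/4, 3/8, 1/8, 1/4) = (13/40, 0.2875, 0.1625, 9/40)

D_KL(P||M) = 0.0124 dits
D_KL(Q||M) = 0.0120 dits

JSD(P||Q) = 0.5 × 0.0124 + 0.5 × 0.0120 = 0.0122 dits

Unlike KL divergence, JSD is symmetric and bounded: 0 ≤ JSD ≤ log(2).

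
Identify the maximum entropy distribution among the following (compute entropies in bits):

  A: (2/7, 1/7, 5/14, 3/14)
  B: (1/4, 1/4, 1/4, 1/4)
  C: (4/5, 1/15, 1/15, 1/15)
B

For a discrete distribution over n outcomes, entropy is maximized by the uniform distribution.

Computing entropies:
H(A) = 1.9242 bits
H(B) = 2.0000 bits
H(C) = 1.0389 bits

The uniform distribution (where all probabilities equal 1/4) achieves the maximum entropy of log_2(4) = 2.0000 bits.

Distribution B has the highest entropy.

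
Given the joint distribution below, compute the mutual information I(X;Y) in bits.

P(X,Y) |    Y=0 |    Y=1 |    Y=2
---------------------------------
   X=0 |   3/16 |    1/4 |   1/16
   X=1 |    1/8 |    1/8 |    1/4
0.1266 bits

Mutual information: I(X;Y) = H(X) + H(Y) - H(X,Y)

Marginals:
P(X) = (1/2, 1/2), H(X) = 1.0000 bits
P(Y) = (5/16, 3/8, 5/16), H(Y) = 1.5794 bits

Joint entropy: H(X,Y) = 2.4528 bits

I(X;Y) = 1.0000 + 1.5794 - 2.4528 = 0.1266 bits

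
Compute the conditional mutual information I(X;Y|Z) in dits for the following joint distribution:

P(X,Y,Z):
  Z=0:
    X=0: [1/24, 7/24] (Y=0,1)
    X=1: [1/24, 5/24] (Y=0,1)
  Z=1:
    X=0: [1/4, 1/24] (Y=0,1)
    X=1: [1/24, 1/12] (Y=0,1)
0.0245 dits

Conditional mutual information: I(X;Y|Z) = H(X|Z) + H(Y|Z) - H(X,Y|Z)

H(Z) = 0.2950
H(X,Z) = 0.5785 → H(X|Z) = 0.2835
H(Y,Z) = 0.5094 → H(Y|Z) = 0.2144
H(X,Y,Z) = 0.7685 → H(X,Y|Z) = 0.4735

I(X;Y|Z) = 0.2835 + 0.2144 - 0.4735 = 0.0245 dits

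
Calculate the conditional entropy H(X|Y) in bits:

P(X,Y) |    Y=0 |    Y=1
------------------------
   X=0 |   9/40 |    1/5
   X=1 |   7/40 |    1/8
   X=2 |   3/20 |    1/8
1.5564 bits

Using the chain rule: H(X|Y) = H(X,Y) - H(Y)

First, compute H(X,Y) = 2.5492 bits

Marginal P(Y) = (11/20, 9/20)
H(Y) = 0.9928 bits

H(X|Y) = H(X,Y) - H(Y) = 2.5492 - 0.9928 = 1.5564 bits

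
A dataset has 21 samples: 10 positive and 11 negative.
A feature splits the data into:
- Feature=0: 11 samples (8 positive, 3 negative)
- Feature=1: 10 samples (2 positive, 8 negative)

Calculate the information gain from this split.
0.2118 bits

Information Gain = H(Y) - H(Y|Feature)

Before split:
P(positive) = 10/21 = 0.4762
H(Y) = 0.9984 bits

After split:
Feature=0: H = 0.8454 bits (weight = 11/21)
Feature=1: H = 0.7219 bits (weight = 10/21)
H(Y|Feature) = (11/21)×0.8454 + (10/21)×0.7219 = 0.7866 bits

Information Gain = 0.9984 - 0.7866 = 0.2118 bits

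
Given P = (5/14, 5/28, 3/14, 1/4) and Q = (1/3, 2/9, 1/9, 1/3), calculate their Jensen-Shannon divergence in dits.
0.0055 dits

Jensen-Shannon divergence is:
JSD(P||Q) = 0.5 × D_KL(P||M) + 0.5 × D_KL(Q||M)
where M = 0.5 × (P + Q) is the mixture distribution.

M = 0.5 × (5/14, 5/28, 3/14, 1/4) + 0.5 × (1/3, 2/9, 1/9, 1/3) = (0.345238, 0.200397, 0.162698, 7/24)

D_KL(P||M) = 0.0052 dits
D_KL(Q||M) = 0.0058 dits

JSD(P||Q) = 0.5 × 0.0052 + 0.5 × 0.0058 = 0.0055 dits

Unlike KL divergence, JSD is symmetric and bounded: 0 ≤ JSD ≤ log(2).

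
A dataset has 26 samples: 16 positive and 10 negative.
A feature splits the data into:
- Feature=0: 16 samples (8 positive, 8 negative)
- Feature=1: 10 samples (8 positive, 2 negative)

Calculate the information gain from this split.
0.0682 bits

Information Gain = H(Y) - H(Y|Feature)

Before split:
P(positive) = 16/26 = 0.6154
H(Y) = 0.9612 bits

After split:
Feature=0: H = 1.0000 bits (weight = 16/26)
Feature=1: H = 0.7219 bits (weight = 10/26)
H(Y|Feature) = (16/26)×1.0000 + (10/26)×0.7219 = 0.8930 bits

Information Gain = 0.9612 - 0.8930 = 0.0682 bits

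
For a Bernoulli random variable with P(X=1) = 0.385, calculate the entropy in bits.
0.9615 bits

The binary entropy function is:
H(p) = -p log(p) - (1-p) log(1-p)

H(0.385) = -0.385 × log_2(0.385) - 0.615 × log_2(0.615)
H(0.385) = 0.9615 bits

Note: Binary entropy is maximized at p=0.5 (H=1 bit) and minimized at p=0 or p=1 (H=0).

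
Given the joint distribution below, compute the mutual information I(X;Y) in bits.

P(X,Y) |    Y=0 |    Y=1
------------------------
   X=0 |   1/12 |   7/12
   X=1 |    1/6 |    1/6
0.1156 bits

Mutual information: I(X;Y) = H(X) + H(Y) - H(X,Y)

Marginals:
P(X) = (2/3, 1/3), H(X) = 0.9183 bits
P(Y) = (1/4, 3/4), H(Y) = 0.8113 bits

Joint entropy: H(X,Y) = 1.6140 bits

I(X;Y) = 0.9183 + 0.8113 - 1.6140 = 0.1156 bits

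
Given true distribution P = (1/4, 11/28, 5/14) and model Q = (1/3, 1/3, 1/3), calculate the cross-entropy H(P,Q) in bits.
1.5850 bits

Cross-entropy: H(P,Q) = -Σ p(x) log q(x)

Alternatively: H(P,Q) = H(P) + D_KL(P||Q)
H(P) = 1.5601 bits
D_KL(P||Q) = 0.0249 bits

H(P,Q) = 1.5601 + 0.0249 = 1.5850 bits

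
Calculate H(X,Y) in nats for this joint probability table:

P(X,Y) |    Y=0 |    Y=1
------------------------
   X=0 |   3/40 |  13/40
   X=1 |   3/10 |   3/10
1.2819 nats

Joint entropy is H(X,Y) = -Σ_{x,y} p(x,y) log p(x,y).

Summing over all non-zero entries:
H(X,Y) = -[3/40·log_e(3/40) + 13/40·log_e(13/40) + 3/10·log_e(3/10) + 3/10·log_e(3/10)]
H(X,Y) = 1.2819 nats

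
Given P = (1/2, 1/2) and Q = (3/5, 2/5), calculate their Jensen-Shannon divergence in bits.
0.0073 bits

Jensen-Shannon divergence is:
JSD(P||Q) = 0.5 × D_KL(P||M) + 0.5 × D_KL(Q||M)
where M = 0.5 × (P + Q) is the mixture distribution.

M = 0.5 × (1/2, 1/2) + 0.5 × (3/5, 2/5) = (11/20, 9/20)

D_KL(P||M) = 0.0072 bits
D_KL(Q||M) = 0.0073 bits

JSD(P||Q) = 0.5 × 0.0072 + 0.5 × 0.0073 = 0.0073 bits

Unlike KL divergence, JSD is symmetric and bounded: 0 ≤ JSD ≤ log(2).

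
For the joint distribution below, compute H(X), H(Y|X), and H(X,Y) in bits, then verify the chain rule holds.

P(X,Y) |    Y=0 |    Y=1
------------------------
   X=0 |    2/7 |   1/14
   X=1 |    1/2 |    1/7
H(X,Y) = 1.6894, H(X) = 0.9403, H(Y|X) = 0.7491 (all in bits)

Chain rule: H(X,Y) = H(X) + H(Y|X)

Left side — joint entropy directly:
H(X,Y) = -Σ p(x,y) log p(x,y) = 1.6894 bits

Right side — compute H(Y|X) from the conditional distributions:
P(X) = (5/14, 9/14), so H(X) = 0.9403 bits
H(Y|X) = Σ_x P(X=x) · H(Y|X=x):
  P(Y|X=0) = (4/5, 1/5), H(Y|X=0) = 0.7219, weight P(X=0) = 5/14
  P(Y|X=1) = (7/9, 2/9), H(Y|X=1) = 0.7642, weight P(X=1) = 9/14
H(Y|X) = 0.7491 bits

H(X) + H(Y|X) = 0.9403 + 0.7491 = 1.6894 bits

Both sides equal 1.6894 bits. ✓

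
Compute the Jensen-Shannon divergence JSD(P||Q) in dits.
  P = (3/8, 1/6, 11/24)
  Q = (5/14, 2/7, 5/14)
0.0049 dits

Jensen-Shannon divergence is:
JSD(P||Q) = 0.5 × D_KL(P||M) + 0.5 × D_KL(Q||M)
where M = 0.5 × (P + Q) is the mixture distribution.

M = 0.5 × (3/8, 1/6, 11/24) + 0.5 × (5/14, 2/7, 5/14) = (0.366071, 0.22619, 0.407738)

D_KL(P||M) = 0.0051 dits
D_KL(Q||M) = 0.0046 dits

JSD(P||Q) = 0.5 × 0.0051 + 0.5 × 0.0046 = 0.0049 dits

Unlike KL divergence, JSD is symmetric and bounded: 0 ≤ JSD ≤ log(2).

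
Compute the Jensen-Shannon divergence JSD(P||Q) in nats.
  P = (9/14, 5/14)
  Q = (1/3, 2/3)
0.0487 nats

Jensen-Shannon divergence is:
JSD(P||Q) = 0.5 × D_KL(P||M) + 0.5 × D_KL(Q||M)
where M = 0.5 × (P + Q) is the mixture distribution.

M = 0.5 × (9/14, 5/14) + 0.5 × (1/3, 2/3) = (0.488095, 0.511905)

D_KL(P||M) = 0.0485 nats
D_KL(Q||M) = 0.0490 nats

JSD(P||Q) = 0.5 × 0.0485 + 0.5 × 0.0490 = 0.0487 nats

Unlike KL divergence, JSD is symmetric and bounded: 0 ≤ JSD ≤ log(2).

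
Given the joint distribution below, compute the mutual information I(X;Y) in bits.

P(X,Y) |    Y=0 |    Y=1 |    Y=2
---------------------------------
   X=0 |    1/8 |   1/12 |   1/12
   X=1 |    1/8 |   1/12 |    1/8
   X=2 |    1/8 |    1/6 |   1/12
0.0290 bits

Mutual information: I(X;Y) = H(X) + H(Y) - H(X,Y)

Marginals:
P(X) = (7/24, 1/3, 3/8), H(X) = 1.5774 bits
P(Y) = (3/8, 1/3, 7/24), H(Y) = 1.5774 bits

Joint entropy: H(X,Y) = 3.1258 bits

I(X;Y) = 1.5774 + 1.5774 - 3.1258 = 0.0290 bits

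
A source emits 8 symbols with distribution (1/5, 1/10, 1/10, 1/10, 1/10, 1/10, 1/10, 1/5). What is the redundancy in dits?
0.0235 dits

Redundancy measures how far a source is from maximum entropy:
R = H_max - H(X)

Maximum entropy for 8 symbols: H_max = log_10(8) = 0.9031 dits
Actual entropy: H(X) = 0.8796 dits
Redundancy: R = 0.9031 - 0.8796 = 0.0235 dits

This redundancy represents potential for compression: the source could be compressed by 0.0235 dits per symbol.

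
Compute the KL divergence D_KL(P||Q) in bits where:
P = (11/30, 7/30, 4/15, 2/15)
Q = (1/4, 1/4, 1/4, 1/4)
0.0833 bits

KL divergence: D_KL(P||Q) = Σ p(x) log(p(x)/q(x))

Computing term by term:
  x=0: 11/30 × log_2[(11/30)/(1/4)] = 11/30 × 0.5525 = 0.2026
  x=1: 7/30 × log_2[(7/30)/(1/4)] = 7/30 × -0.0995 = -0.0232
  x=2: 4/15 × log_2[(4/15)/(1/4)] = 4/15 × 0.0931 = 0.0248
  x=3: 2/15 × log_2[(2/15)/(1/4)] = 2/15 × -0.9069 = -0.1209

D_KL(P||Q) = 0.0833 bits

Note: KL divergence is always non-negative and equals 0 iff P = Q.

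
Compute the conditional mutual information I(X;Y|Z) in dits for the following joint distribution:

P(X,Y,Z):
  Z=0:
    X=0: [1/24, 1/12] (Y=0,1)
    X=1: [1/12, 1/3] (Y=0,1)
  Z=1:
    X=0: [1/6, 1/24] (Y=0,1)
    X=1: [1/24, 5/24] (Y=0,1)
0.0449 dits

Conditional mutual information: I(X;Y|Z) = H(X|Z) + H(Y|Z) - H(X,Y|Z)

H(Z) = 0.2995
H(X,Z) = 0.5637 → H(X|Z) = 0.2642
H(Y,Z) = 0.5637 → H(Y|Z) = 0.2642
H(X,Y,Z) = 0.7830 → H(X,Y|Z) = 0.4835

I(X;Y|Z) = 0.2642 + 0.2642 - 0.4835 = 0.0449 dits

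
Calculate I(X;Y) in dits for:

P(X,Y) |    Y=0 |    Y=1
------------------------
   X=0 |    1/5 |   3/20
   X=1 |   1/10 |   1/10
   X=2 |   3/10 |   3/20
0.0039 dits

Mutual information: I(X;Y) = H(X) + H(Y) - H(X,Y)

Marginals:
P(X) = (7/20, 1/5, 9/20), H(X) = 0.4554 dits
P(Y) = (3/5, 2/5), H(Y) = 0.2923 dits

Joint entropy: H(X,Y) = 0.7438 dits

I(X;Y) = 0.4554 + 0.2923 - 0.7438 = 0.0039 dits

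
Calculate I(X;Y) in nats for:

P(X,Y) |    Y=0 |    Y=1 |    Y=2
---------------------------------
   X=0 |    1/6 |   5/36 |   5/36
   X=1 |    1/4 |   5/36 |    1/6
0.0035 nats

Mutual information: I(X;Y) = H(X) + H(Y) - H(X,Y)

Marginals:
P(X) = (4/9, 5/9), H(X) = 0.6870 nats
P(Y) = (5/12, 5/18, 11/36), H(Y) = 1.0829 nats

Joint entropy: H(X,Y) = 1.7664 nats

I(X;Y) = 0.6870 + 1.0829 - 1.7664 = 0.0035 nats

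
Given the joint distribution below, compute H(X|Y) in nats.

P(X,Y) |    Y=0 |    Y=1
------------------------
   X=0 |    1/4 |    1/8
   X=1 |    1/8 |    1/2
0.5514 nats

Using the chain rule: H(X|Y) = H(X,Y) - H(Y)

First, compute H(X,Y) = 1.2130 nats

Marginal P(Y) = (3/8, 5/8)
H(Y) = 0.6616 nats

H(X|Y) = H(X,Y) - H(Y) = 1.2130 - 0.6616 = 0.5514 nats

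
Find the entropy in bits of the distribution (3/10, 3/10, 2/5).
1.5710 bits

Shannon entropy is H(X) = -Σ p(x) log p(x).

For P = (3/10, 3/10, 2/5):
H = -3/10 × log_2(3/10) -3/10 × log_2(3/10) -2/5 × log_2(2/5)
H = 1.5710 bits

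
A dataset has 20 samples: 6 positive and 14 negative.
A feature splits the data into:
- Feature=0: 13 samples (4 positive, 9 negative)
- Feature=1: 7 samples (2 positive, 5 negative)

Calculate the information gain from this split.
0.0004 bits

Information Gain = H(Y) - H(Y|Feature)

Before split:
P(positive) = 6/20 = 0.3000
H(Y) = 0.8813 bits

After split:
Feature=0: H = 0.8905 bits (weight = 13/20)
Feature=1: H = 0.8631 bits (weight = 7/20)
H(Y|Feature) = (13/20)×0.8905 + (7/20)×0.8631 = 0.8809 bits

Information Gain = 0.8813 - 0.8809 = 0.0004 bits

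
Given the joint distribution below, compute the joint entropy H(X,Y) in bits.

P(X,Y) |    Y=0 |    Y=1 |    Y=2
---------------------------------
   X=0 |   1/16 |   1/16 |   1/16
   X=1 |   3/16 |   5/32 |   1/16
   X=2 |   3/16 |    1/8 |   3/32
3.0192 bits

Joint entropy is H(X,Y) = -Σ_{x,y} p(x,y) log p(x,y).

Summing over all non-zero entries:
H(X,Y) = -[1/16·log_2(1/16) + 1/16·log_2(1/16) + 1/16·log_2(1/16) + 3/16·log_2(3/16) + 5/32·log_2(5/32) + 1/16·log_2(1/16) + 3/16·log_2(3/16) + 1/8·log_2(1/8) + 3/32·log_2(3/32)]
H(X,Y) = 3.0192 bits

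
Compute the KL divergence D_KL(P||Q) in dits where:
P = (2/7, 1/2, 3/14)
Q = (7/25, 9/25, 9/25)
0.0256 dits

KL divergence: D_KL(P||Q) = Σ p(x) log(p(x)/q(x))

Computing term by term:
  x=0: 2/7 × log_10[(2/7)/(7/25)] = 2/7 × 0.0088 = 0.0025
  x=1: 1/2 × log_10[(1/2)/(9/25)] = 1/2 × 0.1427 = 0.0713
  x=2: 3/14 × log_10[(3/14)/(9/25)] = 3/14 × -0.2253 = -0.0483

D_KL(P||Q) = 0.0256 dits

Note: KL divergence is always non-negative and equals 0 iff P = Q.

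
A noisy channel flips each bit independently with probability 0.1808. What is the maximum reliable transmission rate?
0.3182 bits

For a binary symmetric channel (BSC) with error probability p:
Capacity C = 1 - H(p) bits per symbol

where H(p) = -p log₂(p) - (1-p) log₂(1-p) is the binary entropy function.

H(0.1808) = 0.6818 bits
C = 1 - 0.6818 = 0.3182 bits per symbol

This means we can reliably transmit up to 0.3182 bits of information per channel use.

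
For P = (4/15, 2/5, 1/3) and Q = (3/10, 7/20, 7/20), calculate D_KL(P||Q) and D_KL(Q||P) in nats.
D_KL(P||Q) = 0.0057, D_KL(Q||P) = 0.0057

KL divergence is not symmetric: D_KL(P||Q) ≠ D_KL(Q||P) in general.

D_KL(P||Q) = 0.0057 nats
D_KL(Q||P) = 0.0057 nats

In this case they happen to be equal (to 4 decimal places).

This asymmetry is why KL divergence is not a true distance metric.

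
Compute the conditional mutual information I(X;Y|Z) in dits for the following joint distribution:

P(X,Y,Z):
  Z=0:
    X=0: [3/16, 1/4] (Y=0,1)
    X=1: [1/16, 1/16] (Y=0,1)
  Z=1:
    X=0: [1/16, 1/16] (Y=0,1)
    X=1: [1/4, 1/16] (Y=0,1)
0.0086 dits

Conditional mutual information: I(X;Y|Z) = H(X|Z) + H(Y|Z) - H(X,Y|Z)

H(Z) = 0.2976
H(X,Z) = 0.5407 → H(X|Z) = 0.2431
H(Y,Z) = 0.5791 → H(Y|Z) = 0.2815
H(X,Y,Z) = 0.8136 → H(X,Y|Z) = 0.5160

I(X;Y|Z) = 0.2431 + 0.2815 - 0.5160 = 0.0086 dits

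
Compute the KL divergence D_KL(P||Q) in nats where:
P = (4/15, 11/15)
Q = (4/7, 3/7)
0.1907 nats

KL divergence: D_KL(P||Q) = Σ p(x) log(p(x)/q(x))

Computing term by term:
  x=0: 4/15 × log_e[(4/15)/(4/7)] = 4/15 × -0.7621 = -0.2032
  x=1: 11/15 × log_e[(11/15)/(3/7)] = 11/15 × 0.5371 = 0.3939

D_KL(P||Q) = 0.1907 nats

Note: KL divergence is always non-negative and equals 0 iff P = Q.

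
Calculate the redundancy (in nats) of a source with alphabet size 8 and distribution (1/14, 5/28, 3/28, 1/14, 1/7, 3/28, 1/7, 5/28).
0.0526 nats

Redundancy measures how far a source is from maximum entropy:
R = H_max - H(X)

Maximum entropy for 8 symbols: H_max = log_e(8) = 2.0794 nats
Actual entropy: H(X) = 2.0269 nats
Redundancy: R = 2.0794 - 2.0269 = 0.0526 nats

This redundancy represents potential for compression: the source could be compressed by 0.0526 nats per symbol.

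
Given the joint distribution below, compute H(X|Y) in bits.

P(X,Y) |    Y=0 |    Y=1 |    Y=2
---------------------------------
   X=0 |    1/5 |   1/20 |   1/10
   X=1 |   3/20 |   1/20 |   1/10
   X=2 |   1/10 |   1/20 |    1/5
1.5265 bits

Using the chain rule: H(X|Y) = H(X,Y) - H(Y)

First, compute H(X,Y) = 2.9842 bits

Marginal P(Y) = (9/20, 3/20, 2/5)
H(Y) = 1.4577 bits

H(X|Y) = H(X,Y) - H(Y) = 2.9842 - 1.4577 = 1.5265 bits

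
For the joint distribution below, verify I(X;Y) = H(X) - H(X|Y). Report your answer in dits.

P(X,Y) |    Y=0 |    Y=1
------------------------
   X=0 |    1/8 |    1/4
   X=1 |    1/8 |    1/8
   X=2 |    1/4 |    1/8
I(X;Y) = 0.0184 dits

Mutual information has multiple equivalent forms:
- I(X;Y) = H(X) - H(X|Y)
- I(X;Y) = H(Y) - H(Y|X)
- I(X;Y) = H(X) + H(Y) - H(X,Y)

Computing all quantities:
H(X) = 0.4700, H(Y) = 0.3010, H(X,Y) = 0.7526
H(X|Y) = 0.4515, H(Y|X) = 0.2826

Verification:
H(X) - H(X|Y) = 0.4700 - 0.4515 = 0.0184
H(Y) - H(Y|X) = 0.3010 - 0.2826 = 0.0184
H(X) + H(Y) - H(X,Y) = 0.4700 + 0.3010 - 0.7526 = 0.0184

All forms give I(X;Y) = 0.0184 dits. ✓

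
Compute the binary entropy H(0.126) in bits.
0.5464 bits

The binary entropy function is:
H(p) = -p log(p) - (1-p) log(1-p)

H(0.126) = -0.126 × log_2(0.126) - 0.874 × log_2(0.874)
H(0.126) = 0.5464 bits

Note: Binary entropy is maximized at p=0.5 (H=1 bit) and minimized at p=0 or p=1 (H=0).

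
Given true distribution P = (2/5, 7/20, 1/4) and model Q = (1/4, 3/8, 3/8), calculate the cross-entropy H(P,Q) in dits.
0.4964 dits

Cross-entropy: H(P,Q) = -Σ p(x) log q(x)

Alternatively: H(P,Q) = H(P) + D_KL(P||Q)
H(P) = 0.4693 dits
D_KL(P||Q) = 0.0271 dits

H(P,Q) = 0.4693 + 0.0271 = 0.4964 dits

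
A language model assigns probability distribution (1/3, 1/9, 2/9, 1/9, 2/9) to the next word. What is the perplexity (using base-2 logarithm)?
4.5858

Perplexity is 2^H (or exp(H) for natural log).

First, H = -Σ p log p = 2.1972 bits
Perplexity = 2^2.1972 = 4.5858

Interpretation: The model's uncertainty is equivalent to choosing uniformly among 4.6 options.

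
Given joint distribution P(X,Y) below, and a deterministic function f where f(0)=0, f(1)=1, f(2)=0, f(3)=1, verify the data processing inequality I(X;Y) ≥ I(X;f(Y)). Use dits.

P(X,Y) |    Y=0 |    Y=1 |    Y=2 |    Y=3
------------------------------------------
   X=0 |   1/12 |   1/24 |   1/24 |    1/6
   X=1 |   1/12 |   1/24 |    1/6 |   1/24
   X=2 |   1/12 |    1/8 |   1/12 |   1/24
I(X;Y) = 0.0566, I(X;f(Y)) = 0.0220, inequality holds: 0.0566 ≥ 0.0220

Data Processing Inequality: For any Markov chain X → Y → Z, we have I(X;Y) ≥ I(X;Z).

Here Z = f(Y) is a deterministic function of Y, forming X → Y → Z.

Original I(X;Y) = 0.0566 dits

After applying f:
P(X,Z) where Z=f(Y):
- P(X,Z=0) = P(X,Y=0) + P(X,Y=2)
- P(X,Z=1) = P(X,Y=1) + P(X,Y=3)

I(X;Z) = I(X;f(Y)) = 0.0220 dits

Verification: 0.0566 ≥ 0.0220 ✓

Information cannot be created by processing; the function f can only lose information about X.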